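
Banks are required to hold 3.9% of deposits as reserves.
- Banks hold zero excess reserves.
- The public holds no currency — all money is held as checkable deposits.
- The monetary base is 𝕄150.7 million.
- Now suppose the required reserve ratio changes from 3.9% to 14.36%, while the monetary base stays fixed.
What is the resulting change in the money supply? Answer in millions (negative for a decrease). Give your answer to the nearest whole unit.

Initially m₁ = 1 / (0.039) ≈ 25.6410, so M₁ = 25.6410 × 150.7 = 3864.0987 million.
After the change m₂ = 1 / (0.1436) ≈ 6.9638, so M₂ = 6.9638 × 150.7 ≈ 1049.4447 million.
ΔM = M₂ − M₁ = 1049.4447 − 3864.0987 = -2814.654 million.

-2815 million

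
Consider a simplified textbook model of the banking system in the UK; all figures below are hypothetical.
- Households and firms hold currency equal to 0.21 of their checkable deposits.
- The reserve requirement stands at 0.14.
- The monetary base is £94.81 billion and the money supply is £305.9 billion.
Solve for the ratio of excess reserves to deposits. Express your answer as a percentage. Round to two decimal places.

2.50%

Using m = M/MB = 305.9/94.81 ≈ 3.226453. Since m = (1 + c)/(c + rr + e), the denominator satisfies c + rr + e = (1 + c)/m = (1 + 0.21) / 3.226453 ≈ 0.375025.
With c = 0.21 and rr = 0.14, the ratio of excess reserves to deposits is 0.375025 − 0.21 − 0.14 = 0.025025.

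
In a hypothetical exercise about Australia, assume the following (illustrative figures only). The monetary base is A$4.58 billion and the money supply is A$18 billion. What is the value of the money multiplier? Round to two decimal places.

3.93

The money multiplier is m = M / MB = 18 / 4.58 ≈ 3.93013.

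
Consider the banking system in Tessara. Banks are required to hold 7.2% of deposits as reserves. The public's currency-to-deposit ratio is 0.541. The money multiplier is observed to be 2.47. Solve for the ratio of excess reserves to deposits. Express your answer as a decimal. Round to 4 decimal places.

0.0109

Using m = 2.47. Since m = (1 + c)/(c + rr + e), the denominator satisfies c + rr + e = (1 + c)/m = (1 + 0.541) / 2.47 ≈ 0.623887.
With c = 0.541 and rr = 0.072, the ratio of excess reserves to deposits is 0.623887 − 0.541 − 0.072 = 0.010887.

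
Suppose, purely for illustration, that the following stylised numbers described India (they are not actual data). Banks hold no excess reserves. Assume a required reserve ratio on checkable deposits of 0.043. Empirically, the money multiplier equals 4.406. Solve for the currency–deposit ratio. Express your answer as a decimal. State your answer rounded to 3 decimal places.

0.238

Using m = 4.406. From m = (1 + c)/(c + rr + e), rearranging gives 1 + c = m·(c + rr + e), so c·(1 − m) = m·(rr + e) − 1.
Hence c = [m·(rr + e) − 1]/(1 − m) = [4.406 × (0.043 + 0) − 1] / (1 − 4.406) ≈ 0.237975.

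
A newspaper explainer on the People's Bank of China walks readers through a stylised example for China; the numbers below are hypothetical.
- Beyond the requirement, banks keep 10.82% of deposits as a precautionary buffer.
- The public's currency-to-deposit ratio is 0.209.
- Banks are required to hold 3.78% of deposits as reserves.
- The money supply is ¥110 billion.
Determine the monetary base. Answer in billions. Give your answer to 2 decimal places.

The money multiplier is m = (1 + c) / (rr + e + c) = (1 + 0.209) / (0.0378 + 0.1082 + 0.209) ≈ 3.405634.
MB = M / m = 110 / 3.405634 ≈ 32.2994 billion.

¥32.30 billion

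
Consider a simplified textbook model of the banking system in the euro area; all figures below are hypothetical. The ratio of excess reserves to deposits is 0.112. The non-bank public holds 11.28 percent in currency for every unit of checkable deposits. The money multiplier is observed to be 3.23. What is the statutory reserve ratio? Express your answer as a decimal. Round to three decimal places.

Using m = 3.23. Since m = (1 + c)/(c + rr + e), the denominator satisfies c + rr + e = (1 + c)/m = (1 + 0.1128) / 3.23 ≈ 0.344520.
With c = 0.1128 and e = 0.112, the statutory reserve ratio is 0.344520 − 0.1128 − 0.112 = 0.11972.

0.120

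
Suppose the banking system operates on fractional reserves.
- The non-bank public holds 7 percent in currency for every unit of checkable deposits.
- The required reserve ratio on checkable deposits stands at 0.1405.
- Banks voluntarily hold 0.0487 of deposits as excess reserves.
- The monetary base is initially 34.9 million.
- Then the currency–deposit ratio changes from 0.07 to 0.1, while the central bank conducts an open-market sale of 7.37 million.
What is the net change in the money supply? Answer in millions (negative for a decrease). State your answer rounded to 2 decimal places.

-39.36 million

Before: m₁ = (1 + 0.07) / (0.1405 + 0.0487 + 0.07) ≈ 4.12809, MB₁ = 34.9, so M₁ = 4.12809 × 34.9 ≈ 144.0703 million.
After: m₂ = (1 + 0.1) / (0.1405 + 0.0487 + 0.1) ≈ 3.80360, MB₂ = 34.9 − 7.37 = 27.53, so M₂ = 3.80360 × 27.53 ≈ 104.7131 million.
ΔM = M₂ − M₁ = 104.7131 − 144.0703 = -39.3572 million.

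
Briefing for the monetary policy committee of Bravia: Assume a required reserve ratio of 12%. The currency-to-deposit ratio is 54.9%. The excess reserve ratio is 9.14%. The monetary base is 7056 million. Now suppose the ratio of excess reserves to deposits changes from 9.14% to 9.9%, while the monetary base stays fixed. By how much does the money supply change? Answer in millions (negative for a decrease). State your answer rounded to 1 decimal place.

Initially m₁ = (1 + 0.549) / (0.12 + 0.0914 + 0.549) ≈ 2.037086, so M₁ = 2.037086 × 7056 ≈ 14373.6788 million.
After the change m₂ = (1 + 0.549) / (0.12 + 0.099 + 0.549) ≈ 2.016927, so M₂ = 2.016927 × 7056 ≈ 14231.4369 million.
ΔM = M₂ − M₁ = 14231.4369 − 14373.6788 = -142.2419 million.

-142.2 million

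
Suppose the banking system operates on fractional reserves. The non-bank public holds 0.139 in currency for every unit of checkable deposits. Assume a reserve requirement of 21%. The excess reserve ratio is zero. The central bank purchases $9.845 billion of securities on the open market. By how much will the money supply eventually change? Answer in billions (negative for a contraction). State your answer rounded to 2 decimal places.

$32.13 billion

The money multiplier is m = (1 + c) / (rr + c) = (1 + 0.139) / (0.21 + 0.139) ≈ 3.2636.
The purchase adds 9.845 billion of base, so ΔM = m × ΔMB = 3.2636 × (+9.845) ≈ 32.1301 billion.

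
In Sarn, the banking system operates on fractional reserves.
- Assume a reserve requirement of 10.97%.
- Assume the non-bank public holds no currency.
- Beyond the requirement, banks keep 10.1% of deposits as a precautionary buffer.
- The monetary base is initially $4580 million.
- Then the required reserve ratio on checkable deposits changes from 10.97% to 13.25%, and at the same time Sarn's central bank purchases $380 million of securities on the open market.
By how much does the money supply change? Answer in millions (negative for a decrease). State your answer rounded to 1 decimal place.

-495.1 million

Before: m₁ = 1 / (0.1097 + 0.101) ≈ 4.746084, MB₁ = 4580, so M₁ = 4.746084 × 4580 ≈ 21737.0647 million.
After: m₂ = 1 / (0.1325 + 0.101) ≈ 4.282655, MB₂ = 4580 + 380 = 4960, so M₂ = 4.282655 × 4960 = 21241.9688 million.
ΔM = M₂ − M₁ = 21241.9688 − 21737.0647 = -495.0959 million.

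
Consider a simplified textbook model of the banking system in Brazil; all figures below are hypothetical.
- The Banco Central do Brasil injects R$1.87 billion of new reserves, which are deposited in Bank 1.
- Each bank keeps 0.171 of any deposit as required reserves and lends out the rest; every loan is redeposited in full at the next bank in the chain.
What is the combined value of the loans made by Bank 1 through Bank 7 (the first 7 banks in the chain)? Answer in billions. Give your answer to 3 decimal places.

Bank i lends (1 − rr)^i of the original deposit: Bank 1 lends 1.87·0.8290 ≈ 1.5502, Bank 2 lends 1.87·0.8290² ≈ 1.2851, and so on.
Summing a geometric series: total = 1.87·[0.8290·(1 − 0.8290^7) / (1 − 0.8290)] ≈ 6.6263 billion.

R$6.626 billion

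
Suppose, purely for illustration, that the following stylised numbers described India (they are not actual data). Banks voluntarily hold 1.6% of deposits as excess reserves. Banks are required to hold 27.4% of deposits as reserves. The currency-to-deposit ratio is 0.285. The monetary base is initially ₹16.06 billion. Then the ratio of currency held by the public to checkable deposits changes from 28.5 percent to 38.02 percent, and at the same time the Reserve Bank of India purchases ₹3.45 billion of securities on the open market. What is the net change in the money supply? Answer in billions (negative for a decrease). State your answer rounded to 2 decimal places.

Before: m₁ = (1 + 0.285) / (0.274 + 0.016 + 0.285) ≈ 2.23478, MB₁ = 16.06, so M₁ = 2.23478 × 16.06 ≈ 35.8906 billion.
After: m₂ = (1 + 0.3802) / (0.274 + 0.016 + 0.3802) ≈ 2.05939, MB₂ = 16.06 + 3.45 = 19.51, so M₂ = 2.05939 × 19.51 ≈ 40.1787 billion.
ΔM = M₂ − M₁ = 40.1787 − 35.8906 = 4.2881 billion.

₹4.29 billion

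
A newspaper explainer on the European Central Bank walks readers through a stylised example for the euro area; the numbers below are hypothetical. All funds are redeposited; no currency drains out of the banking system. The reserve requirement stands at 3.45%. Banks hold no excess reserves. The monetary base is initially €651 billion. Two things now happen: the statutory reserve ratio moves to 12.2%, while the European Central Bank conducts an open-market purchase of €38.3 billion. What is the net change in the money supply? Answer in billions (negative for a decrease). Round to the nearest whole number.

-13220 billion

Before: m₁ = 1 / (0.0345) ≈ 28.9855, MB₁ = 651, so M₁ = 28.9855 × 651 = 18869.5605 billion.
After: m₂ = 1 / (0.122) ≈ 8.1967, MB₂ = 651 + 38.3 = 689.3, so M₂ = 8.1967 × 689.3 ≈ 5649.9853 billion.
ΔM = M₂ − M₁ = 5649.9853 − 18869.5605 = -13219.5752 billion.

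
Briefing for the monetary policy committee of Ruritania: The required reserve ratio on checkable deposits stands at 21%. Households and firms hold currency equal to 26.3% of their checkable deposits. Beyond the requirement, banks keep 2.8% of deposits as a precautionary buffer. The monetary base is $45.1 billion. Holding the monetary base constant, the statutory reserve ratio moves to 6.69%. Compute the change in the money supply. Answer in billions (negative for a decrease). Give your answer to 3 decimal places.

Initially m₁ = (1 + 0.263) / (0.21 + 0.028 + 0.263) ≈ 2.520958, so M₁ = 2.520958 × 45.1 ≈ 113.6952 billion.
After the change m₂ = (1 + 0.263) / (0.0669 + 0.028 + 0.263) ≈ 3.528919, so M₂ = 3.528919 × 45.1 ≈ 159.1542 billion.
ΔM = M₂ − M₁ = 159.1542 − 113.6952 = 45.459 billion.

$45.459 billion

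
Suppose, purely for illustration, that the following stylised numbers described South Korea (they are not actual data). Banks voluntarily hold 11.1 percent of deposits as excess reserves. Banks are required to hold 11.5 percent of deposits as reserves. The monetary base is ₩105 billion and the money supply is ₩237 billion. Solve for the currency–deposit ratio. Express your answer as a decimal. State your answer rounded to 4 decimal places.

Using m = M/MB = 237/105 ≈ 2.257143. From m = (1 + c)/(c + rr + e), rearranging gives 1 + c = m·(c + rr + e), so c·(1 − m) = m·(rr + e) − 1.
Hence c = [m·(rr + e) − 1]/(1 − m) = [2.257143 × (0.115 + 0.111) − 1] / (1 − 2.257143) ≈ 0.389682.

0.3897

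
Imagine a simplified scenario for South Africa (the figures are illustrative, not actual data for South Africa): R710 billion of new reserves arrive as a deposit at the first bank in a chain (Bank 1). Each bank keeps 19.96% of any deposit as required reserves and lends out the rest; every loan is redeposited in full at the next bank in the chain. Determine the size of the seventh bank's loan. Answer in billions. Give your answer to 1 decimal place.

R149.4 billion

Each bank lends a fraction (1 − rr) = 0.8004 of the deposit it receives, so Bank 7 receives 710·0.8004^6 and lends 710·0.8004^7 ≈ 149.4197 billion.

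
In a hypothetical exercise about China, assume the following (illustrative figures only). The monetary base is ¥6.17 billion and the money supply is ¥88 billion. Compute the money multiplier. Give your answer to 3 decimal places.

The money multiplier is m = M / MB = 88 / 6.17 ≈ 14.26256.

14.263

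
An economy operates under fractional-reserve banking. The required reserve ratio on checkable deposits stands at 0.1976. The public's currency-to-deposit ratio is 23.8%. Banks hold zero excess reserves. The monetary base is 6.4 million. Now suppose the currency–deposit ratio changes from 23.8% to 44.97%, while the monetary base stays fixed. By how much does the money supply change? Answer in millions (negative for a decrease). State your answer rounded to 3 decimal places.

Initially m₁ = (1 + 0.238) / (0.1976 + 0.238) ≈ 2.84206, so M₁ = 2.84206 × 6.4 ≈ 18.1892 million.
After the change m₂ = (1 + 0.4497) / (0.1976 + 0.4497) ≈ 2.23961, so M₂ = 2.23961 × 6.4 ≈ 14.3335 million.
ΔM = M₂ − M₁ = 14.3335 − 18.1892 = -3.8557 million.

-3.856 million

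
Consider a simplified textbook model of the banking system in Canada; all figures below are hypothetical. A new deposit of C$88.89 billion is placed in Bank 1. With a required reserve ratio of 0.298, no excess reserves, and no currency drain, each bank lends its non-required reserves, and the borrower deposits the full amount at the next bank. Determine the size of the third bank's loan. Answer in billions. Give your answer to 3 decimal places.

C$30.751 billion

Each bank lends a fraction (1 − rr) = 0.7020 of the deposit it receives, so Bank 3 receives 88.89·0.7020^2 and lends 88.89·0.7020^3 ≈ 30.7514 billion.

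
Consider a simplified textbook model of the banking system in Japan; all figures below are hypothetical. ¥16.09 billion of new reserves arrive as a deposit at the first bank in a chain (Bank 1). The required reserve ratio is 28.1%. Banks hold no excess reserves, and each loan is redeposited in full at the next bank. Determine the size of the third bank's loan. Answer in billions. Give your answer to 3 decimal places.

¥5.981 billion

Each bank lends a fraction (1 − rr) = 0.7190 of the deposit it receives, so Bank 3 receives 16.09·0.7190^2 and lends 16.09·0.7190^3 ≈ 5.9806 billion.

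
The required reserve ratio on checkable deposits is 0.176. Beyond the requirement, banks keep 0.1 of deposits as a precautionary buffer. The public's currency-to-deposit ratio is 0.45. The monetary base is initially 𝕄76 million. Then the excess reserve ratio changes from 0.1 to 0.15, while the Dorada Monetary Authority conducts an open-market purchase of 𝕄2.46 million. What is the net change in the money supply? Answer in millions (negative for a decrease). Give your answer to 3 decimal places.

Before: m₁ = (1 + 0.45) / (0.176 + 0.1 + 0.45) ≈ 1.997245, MB₁ = 76, so M₁ = 1.997245 × 76 ≈ 151.7906 million.
After: m₂ = (1 + 0.45) / (0.176 + 0.15 + 0.45) ≈ 1.868557, MB₂ = 76 + 2.46 = 78.46, so M₂ = 1.868557 × 78.46 ≈ 146.607 million.
ΔM = M₂ − M₁ = 146.607 − 151.7906 = -5.1836 million.

-5.184 million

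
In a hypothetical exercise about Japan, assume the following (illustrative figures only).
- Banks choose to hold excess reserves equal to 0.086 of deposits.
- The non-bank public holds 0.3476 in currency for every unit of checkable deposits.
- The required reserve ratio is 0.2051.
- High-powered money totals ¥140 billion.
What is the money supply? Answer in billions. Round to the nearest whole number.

¥295 billion

The money multiplier is m = (1 + c) / (rr + e + c) = (1 + 0.3476) / (0.2051 + 0.086 + 0.3476) ≈ 2.1099.
So M = m × MB = 2.1099 × 140 = 295.386 billion.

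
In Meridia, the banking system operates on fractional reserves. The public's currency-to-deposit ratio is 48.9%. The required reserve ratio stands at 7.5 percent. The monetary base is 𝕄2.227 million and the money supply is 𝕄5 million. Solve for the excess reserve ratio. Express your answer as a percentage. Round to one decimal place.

Using m = M/MB = 5/2.227 ≈ 2.245173. Since m = (1 + c)/(c + rr + e), the denominator satisfies c + rr + e = (1 + c)/m = (1 + 0.489) / 2.245173 ≈ 0.663201.
With c = 0.489 and rr = 0.075, the excess reserve ratio is 0.663201 − 0.489 − 0.075 = 0.099201.

9.9%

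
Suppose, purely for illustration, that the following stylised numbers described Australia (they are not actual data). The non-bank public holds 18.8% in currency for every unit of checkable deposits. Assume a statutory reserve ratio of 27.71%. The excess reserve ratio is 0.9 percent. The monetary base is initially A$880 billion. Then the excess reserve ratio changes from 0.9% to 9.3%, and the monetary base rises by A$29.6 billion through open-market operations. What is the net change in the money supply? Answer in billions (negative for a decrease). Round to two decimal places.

Before: m₁ = (1 + 0.188) / (0.2771 + 0.009 + 0.188) ≈ 2.505800, MB₁ = 880, so M₁ = 2.505800 × 880 = 2205.104 billion.
After: m₂ = (1 + 0.188) / (0.2771 + 0.093 + 0.188) ≈ 2.128651, MB₂ = 880 + 29.6 = 909.6, so M₂ = 2.128651 × 909.6 ≈ 1936.2209 billion.
ΔM = M₂ − M₁ = 1936.2209 − 2205.104 = -268.8831 billion.

-268.88 billion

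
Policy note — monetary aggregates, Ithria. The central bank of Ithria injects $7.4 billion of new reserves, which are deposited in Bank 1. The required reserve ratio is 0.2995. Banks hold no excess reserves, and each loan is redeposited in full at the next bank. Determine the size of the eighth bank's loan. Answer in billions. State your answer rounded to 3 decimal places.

Each bank lends a fraction (1 − rr) = 0.7005 of the deposit it receives, so Bank 8 receives 7.4·0.7005^7 and lends 7.4·0.7005^8 ≈ 0.4290 billion.

$0.429 billion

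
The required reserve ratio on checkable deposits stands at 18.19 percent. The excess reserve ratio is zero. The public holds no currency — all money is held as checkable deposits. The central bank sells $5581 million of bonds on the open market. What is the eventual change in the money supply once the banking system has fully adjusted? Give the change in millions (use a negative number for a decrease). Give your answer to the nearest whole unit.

-30682 million

The simple money multiplier is m = 1/rr = 1/0.1819 ≈ 5.49753.
An open-market sale reduces the monetary base by 5581 million, so ΔM = m × ΔMB = 5.49753 × (−5581) ≈ -30681.7149 million.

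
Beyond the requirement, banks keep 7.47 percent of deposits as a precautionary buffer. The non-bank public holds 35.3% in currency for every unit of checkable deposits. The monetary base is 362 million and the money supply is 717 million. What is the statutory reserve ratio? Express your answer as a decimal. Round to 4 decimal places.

Using m = M/MB = 717/362 ≈ 1.980663. Since m = (1 + c)/(c + rr + e), the denominator satisfies c + rr + e = (1 + c)/m = (1 + 0.353) / 1.980663 ≈ 0.683105.
With c = 0.353 and e = 0.0747, the statutory reserve ratio is 0.683105 − 0.353 − 0.0747 = 0.255405.

0.2554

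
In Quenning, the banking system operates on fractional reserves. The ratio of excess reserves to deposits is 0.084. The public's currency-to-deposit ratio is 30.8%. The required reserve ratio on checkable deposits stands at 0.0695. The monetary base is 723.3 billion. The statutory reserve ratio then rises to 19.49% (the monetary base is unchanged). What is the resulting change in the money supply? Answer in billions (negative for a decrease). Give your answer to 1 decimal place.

-438.0 billion

Initially m₁ = (1 + 0.308) / (0.0695 + 0.084 + 0.308) ≈ 2.83424, so M₁ = 2.83424 × 723.3 ≈ 2050.0058 billion.
After the change m₂ = (1 + 0.308) / (0.1949 + 0.084 + 0.308) ≈ 2.22866, so M₂ = 2.22866 × 723.3 ≈ 1611.9898 billion.
ΔM = M₂ − M₁ = 1611.9898 − 2050.0058 = -438.016 billion.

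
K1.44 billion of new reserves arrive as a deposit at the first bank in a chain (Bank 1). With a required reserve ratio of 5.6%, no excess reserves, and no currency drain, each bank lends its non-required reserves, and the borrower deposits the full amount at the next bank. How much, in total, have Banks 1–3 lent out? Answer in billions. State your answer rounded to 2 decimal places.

Bank i lends (1 − rr)^i of the original deposit: Bank 1 lends 1.44·0.9440 ≈ 1.3594, Bank 2 lends 1.44·0.9440² ≈ 1.2832, and so on.
Summing a geometric series: total = 1.44·[0.9440·(1 − 0.9440^3) / (1 − 0.9440)] ≈ 3.8540 billion.

K3.85 billion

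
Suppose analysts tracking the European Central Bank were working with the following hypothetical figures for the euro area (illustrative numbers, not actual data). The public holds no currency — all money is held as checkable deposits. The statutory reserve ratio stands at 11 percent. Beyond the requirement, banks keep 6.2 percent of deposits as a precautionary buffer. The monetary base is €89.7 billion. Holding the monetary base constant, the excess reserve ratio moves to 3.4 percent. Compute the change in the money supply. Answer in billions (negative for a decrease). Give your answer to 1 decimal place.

€101.4 billion

Initially m₁ = 1 / (0.11 + 0.062) ≈ 5.8140, so M₁ = 5.8140 × 89.7 = 521.5158 billion.
After the change m₂ = 1 / (0.11 + 0.034) ≈ 6.9444, so M₂ = 6.9444 × 89.7 ≈ 622.9127 billion.
ΔM = M₂ − M₁ = 622.9127 − 521.5158 = 101.3969 billion.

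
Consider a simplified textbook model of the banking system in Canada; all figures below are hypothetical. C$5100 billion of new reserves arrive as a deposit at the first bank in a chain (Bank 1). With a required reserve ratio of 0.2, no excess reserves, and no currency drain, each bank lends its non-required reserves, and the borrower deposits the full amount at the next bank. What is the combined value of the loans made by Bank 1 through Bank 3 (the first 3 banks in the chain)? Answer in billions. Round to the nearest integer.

C$9955 billion

Bank i lends (1 − rr)^i of the original deposit: Bank 1 lends 5100·0.8000 = 4080.0000, Bank 2 lends 5100·0.8000² = 3264.0000, and so on.
Summing a geometric series: total = 5100·[0.8000·(1 − 0.8000^3) / (1 − 0.8000)] = 9955.2000 billion.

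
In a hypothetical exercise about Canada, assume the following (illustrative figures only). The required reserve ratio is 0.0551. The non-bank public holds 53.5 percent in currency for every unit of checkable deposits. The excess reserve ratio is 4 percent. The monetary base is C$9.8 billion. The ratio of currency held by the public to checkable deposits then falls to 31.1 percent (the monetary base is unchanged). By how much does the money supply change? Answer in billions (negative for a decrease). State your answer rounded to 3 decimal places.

Initially m₁ = (1 + 0.535) / (0.0551 + 0.04 + 0.535) ≈ 2.43612, so M₁ = 2.43612 × 9.8 ≈ 23.874 billion.
After the change m₂ = (1 + 0.311) / (0.0551 + 0.04 + 0.311) ≈ 3.22827, so M₂ = 3.22827 × 9.8 ≈ 31.637 billion.
ΔM = M₂ − M₁ = 31.637 − 23.874 = 7.763 billion.

C$7.763 billion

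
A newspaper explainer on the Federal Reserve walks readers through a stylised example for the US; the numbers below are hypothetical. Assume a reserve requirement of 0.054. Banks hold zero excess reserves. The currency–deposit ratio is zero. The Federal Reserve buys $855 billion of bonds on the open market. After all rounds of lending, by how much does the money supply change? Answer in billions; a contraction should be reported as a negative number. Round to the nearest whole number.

$15833 billion

The simple money multiplier is m = 1/rr = 1/0.054 ≈ 18.5185.
An open-market purchase increases the monetary base by 855 billion, so ΔM = m × ΔMB = 18.5185 × 855 = 15833.3175 billion.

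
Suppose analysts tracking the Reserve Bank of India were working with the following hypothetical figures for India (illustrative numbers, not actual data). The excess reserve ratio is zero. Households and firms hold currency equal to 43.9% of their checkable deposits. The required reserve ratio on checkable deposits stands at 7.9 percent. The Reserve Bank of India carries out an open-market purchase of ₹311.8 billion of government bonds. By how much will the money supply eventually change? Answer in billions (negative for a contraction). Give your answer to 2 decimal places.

₹866.18 billion

The money multiplier is m = (1 + c) / (rr + c) = (1 + 0.439) / (0.079 + 0.439) ≈ 2.777992.
The purchase adds 311.8 billion of base, so ΔM = m × ΔMB = 2.777992 × (+311.8) ≈ 866.1779 billion.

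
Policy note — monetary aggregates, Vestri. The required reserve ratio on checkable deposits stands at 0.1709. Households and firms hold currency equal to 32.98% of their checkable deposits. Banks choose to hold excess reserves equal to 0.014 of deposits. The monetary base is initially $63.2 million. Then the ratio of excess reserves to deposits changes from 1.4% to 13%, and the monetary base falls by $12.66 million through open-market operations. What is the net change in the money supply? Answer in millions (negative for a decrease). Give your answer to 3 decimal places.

-56.725 million

Before: m₁ = (1 + 0.3298) / (0.1709 + 0.014 + 0.3298) ≈ 2.583641, MB₁ = 63.2, so M₁ = 2.583641 × 63.2 ≈ 163.2861 million.
After: m₂ = (1 + 0.3298) / (0.1709 + 0.13 + 0.3298) ≈ 2.108451, MB₂ = 63.2 − 12.66 = 50.54, so M₂ = 2.108451 × 50.54 ≈ 106.5611 million.
ΔM = M₂ − M₁ = 106.5611 − 163.2861 = -56.725 million.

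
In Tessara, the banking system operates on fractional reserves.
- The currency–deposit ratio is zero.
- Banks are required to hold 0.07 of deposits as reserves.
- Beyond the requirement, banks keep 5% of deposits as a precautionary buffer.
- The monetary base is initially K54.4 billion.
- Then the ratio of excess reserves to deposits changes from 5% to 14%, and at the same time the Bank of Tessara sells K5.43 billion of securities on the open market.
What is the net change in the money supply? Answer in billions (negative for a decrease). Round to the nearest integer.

Before: m₁ = 1 / (0.07 + 0.05) ≈ 8.3333, MB₁ = 54.4, so M₁ = 8.3333 × 54.4 ≈ 453.3315 billion.
After: m₂ = 1 / (0.07 + 0.14) ≈ 4.7619, MB₂ = 54.4 − 5.43 = 48.97, so M₂ = 4.7619 × 48.97 ≈ 233.1902 billion.
ΔM = M₂ − M₁ = 233.1902 − 453.3315 = -220.1413 billion.

-220 billion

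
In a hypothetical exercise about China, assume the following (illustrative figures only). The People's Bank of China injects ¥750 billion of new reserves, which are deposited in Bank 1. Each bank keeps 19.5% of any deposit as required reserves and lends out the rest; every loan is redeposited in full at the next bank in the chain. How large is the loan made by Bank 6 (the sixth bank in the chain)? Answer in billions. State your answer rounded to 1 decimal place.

¥204.1 billion

Each bank lends a fraction (1 − rr) = 0.8050 of the deposit it receives, so Bank 6 receives 750·0.8050^5 and lends 750·0.8050^6 ≈ 204.0970 billion.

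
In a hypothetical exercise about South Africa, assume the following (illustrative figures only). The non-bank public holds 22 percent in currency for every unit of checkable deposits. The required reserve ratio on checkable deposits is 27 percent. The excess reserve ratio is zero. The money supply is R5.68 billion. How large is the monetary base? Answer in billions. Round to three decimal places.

The money multiplier is m = (1 + c) / (rr + c) = (1 + 0.22) / (0.27 + 0.22) ≈ 2.48980.
MB = M / m = 5.68 / 2.48980 ≈ 2.2813 billion.

R2.281 billion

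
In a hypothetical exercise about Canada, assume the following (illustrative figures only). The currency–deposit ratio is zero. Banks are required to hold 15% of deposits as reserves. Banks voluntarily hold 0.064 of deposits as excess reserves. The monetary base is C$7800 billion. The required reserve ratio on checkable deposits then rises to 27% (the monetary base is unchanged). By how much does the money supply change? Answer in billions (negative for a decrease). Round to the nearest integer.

-13095 billion

Initially m₁ = 1 / (0.15 + 0.064) ≈ 4.67290, so M₁ = 4.67290 × 7800 = 36448.62 billion.
After the change m₂ = 1 / (0.27 + 0.064) ≈ 2.99401, so M₂ = 2.99401 × 7800 = 23353.278 billion.
ΔM = M₂ − M₁ = 23353.278 − 36448.62 = -13095.342 billion.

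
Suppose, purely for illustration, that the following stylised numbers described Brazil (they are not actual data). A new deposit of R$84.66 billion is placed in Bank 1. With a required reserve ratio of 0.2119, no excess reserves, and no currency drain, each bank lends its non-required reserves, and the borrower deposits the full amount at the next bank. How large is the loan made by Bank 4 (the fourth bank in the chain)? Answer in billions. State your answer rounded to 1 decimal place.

Each bank lends a fraction (1 − rr) = 0.7881 of the deposit it receives, so Bank 4 receives 84.66·0.7881^3 and lends 84.66·0.7881^4 ≈ 32.6591 billion.

R$32.7 billion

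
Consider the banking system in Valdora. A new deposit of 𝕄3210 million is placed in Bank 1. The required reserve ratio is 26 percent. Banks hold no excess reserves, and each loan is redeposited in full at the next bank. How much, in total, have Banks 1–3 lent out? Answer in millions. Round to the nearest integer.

𝕄5434 million

Bank i lends (1 − rr)^i of the original deposit: Bank 1 lends 3210·0.7400 = 2375.4000, Bank 2 lends 3210·0.7400² = 1757.7960, and so on.
Summing a geometric series: total = 3210·[0.7400·(1 − 0.7400^3) / (1 − 0.7400)] ≈ 5433.9650 million.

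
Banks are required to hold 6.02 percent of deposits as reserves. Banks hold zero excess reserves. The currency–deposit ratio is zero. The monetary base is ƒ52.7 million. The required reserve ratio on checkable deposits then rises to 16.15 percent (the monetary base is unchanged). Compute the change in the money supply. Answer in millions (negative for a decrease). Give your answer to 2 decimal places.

-549.10 million

Initially m₁ = 1 / (0.0602) ≈ 16.61130, so M₁ = 16.61130 × 52.7 ≈ 875.4155 million.
After the change m₂ = 1 / (0.1615) ≈ 6.19195, so M₂ = 6.19195 × 52.7 ≈ 326.3158 million.
ΔM = M₂ − M₁ = 326.3158 − 875.4155 = -549.0997 million.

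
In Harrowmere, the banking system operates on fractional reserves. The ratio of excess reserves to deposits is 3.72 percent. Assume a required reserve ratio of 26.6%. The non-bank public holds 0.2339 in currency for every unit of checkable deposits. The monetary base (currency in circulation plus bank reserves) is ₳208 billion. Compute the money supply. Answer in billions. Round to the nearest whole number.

₳478 billion

The money multiplier is m = (1 + c) / (rr + e + c) = (1 + 0.2339) / (0.266 + 0.0372 + 0.2339) ≈ 2.2973.
So M = m × MB = 2.2973 × 208 = 477.8384 billion.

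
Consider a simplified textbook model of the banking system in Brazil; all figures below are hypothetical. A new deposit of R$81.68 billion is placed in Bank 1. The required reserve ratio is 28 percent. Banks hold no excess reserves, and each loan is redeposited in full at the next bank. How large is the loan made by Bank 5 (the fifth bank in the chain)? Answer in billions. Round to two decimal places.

Each bank lends a fraction (1 − rr) = 0.7200 of the deposit it receives, so Bank 5 receives 81.68·0.7200^4 and lends 81.68·0.7200^5 ≈ 15.8044 billion.

R$15.80 billion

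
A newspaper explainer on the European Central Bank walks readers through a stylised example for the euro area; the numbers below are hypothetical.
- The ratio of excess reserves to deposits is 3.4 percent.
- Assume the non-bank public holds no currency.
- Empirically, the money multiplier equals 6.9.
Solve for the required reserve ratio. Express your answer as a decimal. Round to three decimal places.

0.111

Using m = 6.9. Since m = (1 + c)/(c + rr + e), the denominator satisfies c + rr + e = (1 + c)/m = (1 + 0) / 6.9 ≈ 0.144928.
With c = 0 and e = 0.034, the required reserve ratio is 0.144928 − 0 − 0.034 = 0.110928.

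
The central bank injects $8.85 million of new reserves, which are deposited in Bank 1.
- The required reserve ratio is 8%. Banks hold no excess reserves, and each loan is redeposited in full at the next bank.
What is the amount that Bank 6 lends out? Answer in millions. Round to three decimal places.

$5.366 million

Each bank lends a fraction (1 − rr) = 0.9200 of the deposit it receives, so Bank 6 receives 8.85·0.9200^5 and lends 8.85·0.9200^6 ≈ 5.3662 million.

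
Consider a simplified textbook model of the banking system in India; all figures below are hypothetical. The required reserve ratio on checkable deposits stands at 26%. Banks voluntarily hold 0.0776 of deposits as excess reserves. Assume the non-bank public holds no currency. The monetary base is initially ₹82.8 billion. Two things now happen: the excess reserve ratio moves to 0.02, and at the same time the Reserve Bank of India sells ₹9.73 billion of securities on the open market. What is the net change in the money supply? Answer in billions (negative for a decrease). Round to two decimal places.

₹15.70 billion

Before: m₁ = 1 / (0.26 + 0.0776) ≈ 2.96209, MB₁ = 82.8, so M₁ = 2.96209 × 82.8 ≈ 245.2611 billion.
After: m₂ = 1 / (0.26 + 0.02) ≈ 3.57143, MB₂ = 82.8 − 9.73 = 73.07, so M₂ = 3.57143 × 73.07 ≈ 260.9644 billion.
ΔM = M₂ − M₁ = 260.9644 − 245.2611 = 15.7033 billion.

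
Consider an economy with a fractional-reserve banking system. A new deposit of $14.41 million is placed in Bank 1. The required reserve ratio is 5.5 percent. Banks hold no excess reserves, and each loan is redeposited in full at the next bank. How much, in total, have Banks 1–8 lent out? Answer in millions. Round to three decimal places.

Bank i lends (1 − rr)^i of the original deposit: Bank 1 lends 14.41·0.9450 ≈ 13.6174, Bank 2 lends 14.41·0.9450² ≈ 12.8685, and so on.
Summing a geometric series: total = 14.41·[0.9450·(1 − 0.9450^8) / (1 − 0.9450)] ≈ 90.1237 million.

$90.124 million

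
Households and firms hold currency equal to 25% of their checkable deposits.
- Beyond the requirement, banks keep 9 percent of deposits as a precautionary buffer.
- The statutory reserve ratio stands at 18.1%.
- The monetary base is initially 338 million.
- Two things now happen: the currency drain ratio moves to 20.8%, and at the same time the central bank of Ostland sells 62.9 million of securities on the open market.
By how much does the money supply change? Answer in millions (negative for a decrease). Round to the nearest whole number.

Before: m₁ = (1 + 0.25) / (0.181 + 0.09 + 0.25) ≈ 2.3992, MB₁ = 338, so M₁ = 2.3992 × 338 = 810.9296 million.
After: m₂ = (1 + 0.208) / (0.181 + 0.09 + 0.208) ≈ 2.5219, MB₂ = 338 − 62.9 = 275.1, so M₂ = 2.5219 × 275.1 ≈ 693.7747 million.
ΔM = M₂ − M₁ = 693.7747 − 810.9296 = -117.1549 million.

-117 million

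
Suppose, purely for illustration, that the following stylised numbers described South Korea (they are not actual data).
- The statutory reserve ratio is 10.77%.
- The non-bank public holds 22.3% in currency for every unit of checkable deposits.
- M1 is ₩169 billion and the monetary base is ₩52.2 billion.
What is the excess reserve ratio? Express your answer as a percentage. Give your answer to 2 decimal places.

Using m = M/MB = 169/52.2 ≈ 3.237548. Since m = (1 + c)/(c + rr + e), the denominator satisfies c + rr + e = (1 + c)/m = (1 + 0.223) / 3.237548 ≈ 0.377755.
With c = 0.223 and rr = 0.1077, the excess reserve ratio is 0.377755 − 0.223 − 0.1077 = 0.047055.

4.71%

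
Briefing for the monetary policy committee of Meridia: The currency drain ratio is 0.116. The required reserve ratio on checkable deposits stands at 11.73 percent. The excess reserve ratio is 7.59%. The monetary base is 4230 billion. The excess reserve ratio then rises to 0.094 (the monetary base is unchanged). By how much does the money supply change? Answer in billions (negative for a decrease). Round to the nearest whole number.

-844 billion

Initially m₁ = (1 + 0.116) / (0.1173 + 0.0759 + 0.116) ≈ 3.60931, so M₁ = 3.60931 × 4230 = 15267.3813 billion.
After the change m₂ = (1 + 0.116) / (0.1173 + 0.094 + 0.116) ≈ 3.40972, so M₂ = 3.40972 × 4230 = 14423.1156 billion.
ΔM = M₂ − M₁ = 14423.1156 − 15267.3813 = -844.2657 billion.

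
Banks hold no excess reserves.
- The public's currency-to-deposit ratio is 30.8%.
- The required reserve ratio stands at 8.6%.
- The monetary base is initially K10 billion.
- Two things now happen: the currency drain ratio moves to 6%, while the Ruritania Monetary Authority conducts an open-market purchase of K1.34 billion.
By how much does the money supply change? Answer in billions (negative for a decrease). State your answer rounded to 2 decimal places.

K49.13 billion

Before: m₁ = (1 + 0.308) / (0.086 + 0.308) ≈ 3.31980, MB₁ = 10, so M₁ = 3.31980 × 10 = 33.198 billion.
After: m₂ = (1 + 0.06) / (0.086 + 0.06) ≈ 7.26027, MB₂ = 10 + 1.34 = 11.34, so M₂ = 7.26027 × 11.34 ≈ 82.3315 billion.
ΔM = M₂ − M₁ = 82.3315 − 33.198 = 49.1335 billion.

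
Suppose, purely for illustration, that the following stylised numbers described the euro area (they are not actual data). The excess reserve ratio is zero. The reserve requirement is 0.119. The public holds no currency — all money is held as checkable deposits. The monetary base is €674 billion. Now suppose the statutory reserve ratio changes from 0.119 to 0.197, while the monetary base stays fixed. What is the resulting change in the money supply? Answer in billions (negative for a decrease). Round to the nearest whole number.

Initially m₁ = 1 / (0.119) ≈ 8.4034, so M₁ = 8.4034 × 674 = 5663.8916 billion.
After the change m₂ = 1 / (0.197) ≈ 5.0761, so M₂ = 5.0761 × 674 = 3421.2914 billion.
ΔM = M₂ − M₁ = 3421.2914 − 5663.8916 = -2242.6002 billion.

-2243 billion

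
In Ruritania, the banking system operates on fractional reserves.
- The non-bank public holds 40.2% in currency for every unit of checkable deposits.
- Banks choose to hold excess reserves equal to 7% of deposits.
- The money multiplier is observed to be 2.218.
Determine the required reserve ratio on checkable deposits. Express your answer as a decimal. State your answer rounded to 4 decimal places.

0.1601

Using m = 2.218. Since m = (1 + c)/(c + rr + e), the denominator satisfies c + rr + e = (1 + c)/m = (1 + 0.402) / 2.218 ≈ 0.632101.
With c = 0.402 and e = 0.07, the required reserve ratio on checkable deposits is 0.632101 − 0.402 − 0.07 = 0.160101.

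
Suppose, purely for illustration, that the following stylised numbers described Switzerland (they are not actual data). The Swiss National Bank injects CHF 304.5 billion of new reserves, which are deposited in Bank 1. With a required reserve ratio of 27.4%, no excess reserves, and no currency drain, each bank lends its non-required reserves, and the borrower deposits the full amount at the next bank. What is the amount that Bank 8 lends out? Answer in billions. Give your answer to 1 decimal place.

CHF 23.5 billion

Each bank lends a fraction (1 − rr) = 0.7260 of the deposit it receives, so Bank 8 receives 304.5·0.7260^7 and lends 304.5·0.7260^8 ≈ 23.5007 billion.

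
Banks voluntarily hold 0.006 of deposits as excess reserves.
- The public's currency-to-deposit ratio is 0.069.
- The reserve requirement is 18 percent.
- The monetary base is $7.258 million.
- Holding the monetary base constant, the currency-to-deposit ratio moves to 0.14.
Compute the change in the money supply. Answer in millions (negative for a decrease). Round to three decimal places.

Initially m₁ = (1 + 0.069) / (0.18 + 0.006 + 0.069) ≈ 4.19216, so M₁ = 4.19216 × 7.258 ≈ 30.4267 million.
After the change m₂ = (1 + 0.14) / (0.18 + 0.006 + 0.14) ≈ 3.49693, so M₂ = 3.49693 × 7.258 ≈ 25.3807 million.
ΔM = M₂ − M₁ = 25.3807 − 30.4267 = -5.046 million.

-5.046 million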